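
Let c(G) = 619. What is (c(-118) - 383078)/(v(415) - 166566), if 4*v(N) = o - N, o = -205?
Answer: 382459/166721 ≈ 2.2940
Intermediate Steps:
v(N) = -205/4 - N/4 (v(N) = (-205 - N)/4 = -205/4 - N/4)
(c(-118) - 383078)/(v(415) - 166566) = (619 - 383078)/((-205/4 - ¼*415) - 166566) = -382459/((-205/4 - 415/4) - 166566) = -382459/(-155 - 166566) = -382459/(-166721) = -382459*(-1/166721) = 382459/166721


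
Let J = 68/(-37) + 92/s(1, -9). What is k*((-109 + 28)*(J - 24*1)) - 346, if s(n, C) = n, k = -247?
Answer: 48964334/37 ≈ 1.3234e+6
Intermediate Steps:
J = 3336/37 (J = 68/(-37) + 92/1 = 68*(-1/37) + 92*1 = -68/37 + 92 = 3336/37 ≈ 90.162)
k*((-109 + 28)*(J - 24*1)) - 346 = -247*(-109 + 28)*(3336/37 - 24*1) - 346 = -(-20007)*(3336/37 - 24) - 346 = -(-20007)*2448/37 - 346 = -247*(-198288/37) - 346 = 48977136/37 - 346 = 48964334/37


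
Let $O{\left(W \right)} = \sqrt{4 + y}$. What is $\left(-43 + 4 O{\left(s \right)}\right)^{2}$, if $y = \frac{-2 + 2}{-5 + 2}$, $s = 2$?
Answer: $1225$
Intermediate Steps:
$y = 0$ ($y = \frac{0}{-3} = 0 \left(- \frac{1}{3}\right) = 0$)
$O{\left(W \right)} = 2$ ($O{\left(W \right)} = \sqrt{4 + 0} = \sqrt{4} = 2$)
$\left(-43 + 4 O{\left(s \right)}\right)^{2} = \left(-43 + 4 \cdot 2\right)^{2} = \left(-43 + 8\right)^{2} = \left(-35\right)^{2} = 1225$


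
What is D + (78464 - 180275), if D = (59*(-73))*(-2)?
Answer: -93197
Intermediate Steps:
D = 8614 (D = -4307*(-2) = 8614)
D + (78464 - 180275) = 8614 + (78464 - 180275) = 8614 - 101811 = -93197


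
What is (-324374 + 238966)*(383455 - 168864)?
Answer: -18327788128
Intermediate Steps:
(-324374 + 238966)*(383455 - 168864) = -85408*214591 = -18327788128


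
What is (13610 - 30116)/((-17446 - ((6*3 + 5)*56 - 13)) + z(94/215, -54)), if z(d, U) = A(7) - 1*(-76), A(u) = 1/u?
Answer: 57771/65257 ≈ 0.88528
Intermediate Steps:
A(u) = 1/u
z(d, U) = 533/7 (z(d, U) = 1/7 - 1*(-76) = 1/7 + 76 = 533/7)
(13610 - 30116)/((-17446 - ((6*3 + 5)*56 - 13)) + z(94/215, -54)) = (13610 - 30116)/((-17446 - ((6*3 + 5)*56 - 13)) + 533/7) = -16506/((-17446 - ((18 + 5)*56 - 13)) + 533/7) = -16506/((-17446 - (23*56 - 13)) + 533/7) = -16506/((-17446 - (1288 - 13)) + 533/7) = -16506/((-17446 - 1*1275) + 533/7) = -16506/((-17446 - 1275) + 533/7) = -16506/(-18721 + 533/7) = -16506/(-130514/7) = -16506*(-7/130514) = 57771/65257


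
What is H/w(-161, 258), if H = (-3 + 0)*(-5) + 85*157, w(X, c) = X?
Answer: -13360/161 ≈ -82.981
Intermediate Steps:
H = 13360 (H = -3*(-5) + 13345 = 15 + 13345 = 13360)
H/w(-161, 258) = 13360/(-161) = 13360*(-1/161) = -13360/161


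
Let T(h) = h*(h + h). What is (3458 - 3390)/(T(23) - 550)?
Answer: 17/127 ≈ 0.13386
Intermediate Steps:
T(h) = 2*h**2 (T(h) = h*(2*h) = 2*h**2)
(3458 - 3390)/(T(23) - 550) = (3458 - 3390)/(2*23**2 - 550) = 68/(2*529 - 550) = 68/(1058 - 550) = 68/508 = 68*(1/508) = 17/127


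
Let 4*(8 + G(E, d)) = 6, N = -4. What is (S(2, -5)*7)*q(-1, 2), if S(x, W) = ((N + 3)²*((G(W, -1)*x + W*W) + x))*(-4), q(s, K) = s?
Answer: 392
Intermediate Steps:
G(E, d) = -13/2 (G(E, d) = -8 + (¼)*6 = -8 + 3/2 = -13/2)
S(x, W) = -4*W² + 22*x (S(x, W) = ((-4 + 3)²*((-13*x/2 + W*W) + x))*(-4) = ((-1)²*((-13*x/2 + W²) + x))*(-4) = (1*((W² - 13*x/2) + x))*(-4) = (1*(W² - 11*x/2))*(-4) = (W² - 11*x/2)*(-4) = -4*W² + 22*x)
(S(2, -5)*7)*q(-1, 2) = ((-4*(-5)² + 22*2)*7)*(-1) = ((-4*25 + 44)*7)*(-1) = ((-100 + 44)*7)*(-1) = -56*7*(-1) = -392*(-1) = 392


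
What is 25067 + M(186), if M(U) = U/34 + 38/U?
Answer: 39639899/1581 ≈ 25073.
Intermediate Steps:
M(U) = 38/U + U/34 (M(U) = U*(1/34) + 38/U = U/34 + 38/U = 38/U + U/34)
25067 + M(186) = 25067 + (38/186 + (1/34)*186) = 25067 + (38*(1/186) + 93/17) = 25067 + (19/93 + 93/17) = 25067 + 8972/1581 = 39639899/1581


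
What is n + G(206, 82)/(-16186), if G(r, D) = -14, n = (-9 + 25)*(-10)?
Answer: -1294873/8093 ≈ -160.00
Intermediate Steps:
n = -160 (n = 16*(-10) = -160)
n + G(206, 82)/(-16186) = -160 - 14/(-16186) = -160 - 14*(-1/16186) = -160 + 7/8093 = -1294873/8093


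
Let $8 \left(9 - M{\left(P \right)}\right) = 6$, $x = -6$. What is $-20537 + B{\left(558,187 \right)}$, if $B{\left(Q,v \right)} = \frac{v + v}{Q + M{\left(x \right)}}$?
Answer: $- \frac{46514809}{2265} \approx -20536.0$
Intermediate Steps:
$M{\left(P \right)} = \frac{33}{4}$ ($M{\left(P \right)} = 9 - \frac{3}{4} = \frac{33}{4}$)
$B{\left(Q,v \right)} = \frac{2 v}{\frac{33}{4} + Q}$ ($B{\left(Q,v \right)} = \frac{v + v}{Q + \frac{33}{4}} = \frac{2 v}{\frac{33}{4} + Q}$)
$-20537 + B{\left(558,187 \right)} = -20537 + 8 \cdot 187 \frac{1}{33 + 4 \cdot 558} = -20537 + 8 \cdot 187 \frac{1}{33 + 2232} = -20537 + 8 \cdot 187 \cdot \frac{1}{2265} = -20537 + \frac{1496}{2265} = - \frac{46514809}{2265}$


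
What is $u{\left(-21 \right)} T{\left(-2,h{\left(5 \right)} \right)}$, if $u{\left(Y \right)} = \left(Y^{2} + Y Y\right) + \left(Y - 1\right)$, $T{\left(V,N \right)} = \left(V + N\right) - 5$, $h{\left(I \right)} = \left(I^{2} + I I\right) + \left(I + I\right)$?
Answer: $45580$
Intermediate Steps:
$h{\left(I \right)} = 2 I + 2 I^{2}$ ($h{\left(I \right)} = \left(I^{2} + I^{2}\right) + 2 I = 2 I^{2} + 2 I = 2 I + 2 I^{2}$)
$T{\left(V,N \right)} = -5 + N + V$ ($T{\left(V,N \right)} = \left(N + V\right) - 5 = -5 + N + V$)
$u{\left(Y \right)} = -1 + Y + 2 Y^{2}$ ($u{\left(Y \right)} = \left(Y^{2} + Y^{2}\right) + \left(Y - 1\right) = 2 Y^{2} + \left(-1 + Y\right) = -1 + Y + 2 Y^{2}$)
$u{\left(-21 \right)} T{\left(-2,h{\left(5 \right)} \right)} = \left(-1 - 21 + 2 \left(-21\right)^{2}\right) \left(-5 + 2 \cdot 5 \left(1 + 5\right) - 2\right) = \left(-1 - 21 + 2 \cdot 441\right) \left(-5 + 2 \cdot 5 \cdot 6 - 2\right) = \left(-1 - 21 + 882\right) \left(-5 + 60 - 2\right) = 860 \cdot 53 = 45580$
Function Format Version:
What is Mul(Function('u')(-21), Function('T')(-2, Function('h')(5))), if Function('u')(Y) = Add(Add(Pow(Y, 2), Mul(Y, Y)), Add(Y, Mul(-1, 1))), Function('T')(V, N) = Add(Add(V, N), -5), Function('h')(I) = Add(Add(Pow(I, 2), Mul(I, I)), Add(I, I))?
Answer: 45580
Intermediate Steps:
Function('h')(I) = Add(Mul(2, I), Mul(2, Pow(I, 2))) (Function('h')(I) = Add(Add(Pow(I, 2), Pow(I, 2)), Mul(2, I)) = Add(Mul(2, Pow(I, 2)), Mul(2, I)) = Add(Mul(2, I), Mul(2, Pow(I, 2))))
Function('T')(V, N) = Add(-5, N, V) (Function('T')(V, N) = Add(Add(N, V), -5) = Add(-5, N, V))
Function('u')(Y) = Add(-1, Y, Mul(2, Pow(Y, 2))) (Function('u')(Y) = Add(Add(Pow(Y, 2), Pow(Y, 2)), Add(Y, -1)) = Add(Mul(2, Pow(Y, 2)), Add(-1, Y)) = Add(-1, Y, Mul(2, Pow(Y, 2))))
Mul(Function('u')(-21), Function('T')(-2, Function('h')(5))) = Mul(Add(-1, -21, Mul(2, Pow(-21, 2))), Add(-5, Mul(2, 5, Add(1, 5)), -2)) = Mul(Add(-1, -21, Mul(2, 441)), Add(-5, Mul(2, 5, 6), -2)) = Mul(Add(-1, -21, 882), Add(-5, 60, -2)) = Mul(860, 53) = 45580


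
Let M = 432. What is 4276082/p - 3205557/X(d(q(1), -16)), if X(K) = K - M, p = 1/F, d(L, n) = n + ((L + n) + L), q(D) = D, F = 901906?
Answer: 593920098961487/154 ≈ 3.8566e+12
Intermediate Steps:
d(L, n) = 2*L + 2*n (d(L, n) = n + (n + 2*L) = 2*L + 2*n)
p = 1/901906 ≈ 1.1088e-6
X(K) = -432 + K (X(K) = K - 1*432 = K - 432 = -432 + K)
4276082/p - 3205557/X(d(q(1), -16)) = 4276082/(1/901906) - 3205557/(-432 + (2*1 + 2*(-16))) = 4276082*901906 - 3205557/(-432 + (2 - 32)) = 3856624012292 - 3205557/(-432 - 30) = 3856624012292 - 3205557/(-462) = 3856624012292 - 3205557*(-1/462) = 3856624012292 + 1068519/154 = 593920098961487/154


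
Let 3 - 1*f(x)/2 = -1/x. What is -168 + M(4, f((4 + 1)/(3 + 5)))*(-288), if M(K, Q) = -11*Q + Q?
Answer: 26328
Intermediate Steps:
f(x) = 6 + 2/x (f(x) = 6 - (-2)/x = 6 + 2/x)
M(K, Q) = -10*Q
-168 + M(4, f((4 + 1)/(3 + 5)))*(-288) = -168 - 10*(6 + 2/(((4 + 1)/(3 + 5))))*(-288) = -168 - 10*(6 + 2/((5/8)))*(-288) = -168 - 10*(6 + 2/((5*(⅛))))*(-288) = -168 - 10*(6 + 2/(5/8))*(-288) = -168 - 10*(6 + 2*(8/5))*(-288) = -168 - 10*(6 + 16/5)*(-288) = -168 - 10*46/5*(-288) = -168 - 92*(-288) = -168 + 26496 = 26328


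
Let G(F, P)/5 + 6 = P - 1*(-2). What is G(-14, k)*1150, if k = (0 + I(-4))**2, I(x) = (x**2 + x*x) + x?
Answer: 4485000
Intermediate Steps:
I(x) = x + 2*x**2 (I(x) = (x**2 + x**2) + x = 2*x**2 + x = x + 2*x**2)
k = 784 (k = (0 - 4*(1 + 2*(-4)))**2 = (0 - 4*(1 - 8))**2 = (0 - 4*(-7))**2 = (0 + 28)**2 = 28**2 = 784)
G(F, P) = -20 + 5*P (G(F, P) = -30 + 5*(P - 1*(-2)) = -30 + 5*(P + 2) = -30 + 5*(2 + P) = -30 + (10 + 5*P) = -20 + 5*P)
G(-14, k)*1150 = (-20 + 5*784)*1150 = (-20 + 3920)*1150 = 3900*1150 = 4485000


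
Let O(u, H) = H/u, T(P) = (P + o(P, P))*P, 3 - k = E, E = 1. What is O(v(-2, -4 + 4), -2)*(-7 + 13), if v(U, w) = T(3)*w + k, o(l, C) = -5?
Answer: -6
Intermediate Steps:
k = 2 (k = 3 - 1*1 = 3 - 1 = 2)
T(P) = P*(-5 + P) (T(P) = (P - 5)*P = (-5 + P)*P = P*(-5 + P))
v(U, w) = 2 - 6*w (v(U, w) = (3*(-5 + 3))*w + 2 = (3*(-2))*w + 2 = -6*w + 2 = 2 - 6*w)
O(v(-2, -4 + 4), -2)*(-7 + 13) = (-2/(2 - 6*(-4 + 4)))*(-7 + 13) = -2/(2 - 6*0)*6 = -2/(2 + 0)*6 = -2/2*6 = -2*½*6 = -1*6 = -6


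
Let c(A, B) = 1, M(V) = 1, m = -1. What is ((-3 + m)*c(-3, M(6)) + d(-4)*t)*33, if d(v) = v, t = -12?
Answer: 1452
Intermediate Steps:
((-3 + m)*c(-3, M(6)) + d(-4)*t)*33 = ((-3 - 1)*1 - 4*(-12))*33 = (-4*1 + 48)*33 = (-4 + 48)*33 = 44*33 = 1452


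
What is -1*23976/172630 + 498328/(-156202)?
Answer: -22442865448/6741287815 ≈ -3.3292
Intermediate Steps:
-1*23976/172630 + 498328/(-156202) = -23976*1/172630 + 498328*(-1/156202) = -11988/86315 - 249164/78101 = -22442865448/6741287815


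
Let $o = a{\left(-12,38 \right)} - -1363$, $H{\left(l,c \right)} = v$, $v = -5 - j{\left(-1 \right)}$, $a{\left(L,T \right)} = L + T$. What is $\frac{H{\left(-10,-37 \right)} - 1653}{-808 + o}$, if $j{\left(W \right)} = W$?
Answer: $- \frac{1657}{581} \approx -2.852$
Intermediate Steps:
$v = -4$ ($v = -5 - -1 = -5 + 1 = -4$)
$H{\left(l,c \right)} = -4$
$o = 1389$ ($o = \left(-12 + 38\right) - -1363 = 26 + 1363 = 1389$)
$\frac{H{\left(-10,-37 \right)} - 1653}{-808 + o} = \frac{-4 - 1653}{-808 + 1389} = - \frac{1657}{581}$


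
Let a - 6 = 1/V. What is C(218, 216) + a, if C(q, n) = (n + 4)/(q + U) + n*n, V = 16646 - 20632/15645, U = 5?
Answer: 2709745132386983/58070546474 ≈ 46663.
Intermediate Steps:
V = 260406038/15645 (V = 16646 - 20632/15645 = 260406038/15645 ≈ 16645.)
a = 1562451873/260406038 (a = 6 + 1/(260406038/15645) = 6 + 15645/260406038 = 1562451873/260406038 ≈ 6.0001)
C(q, n) = n² + (4 + n)/(5 + q) (C(q, n) = (n + 4)/(q + 5) + n*n = (4 + n)/(5 + q) + n² = n² + (4 + n)/(5 + q))
C(218, 216) + a = (4 + 216 + 5*216² + 218*216²)/(5 + 218) + 1562451873/260406038 = (4 + 216 + 5*46656 + 218*46656)/223 + 1562451873/260406038 = (4 + 216 + 233280 + 10171008)/223 + 1562451873/260406038 = (1/223)*10404508 + 1562451873/260406038 = 10404508/223 + 1562451873/260406038 = 2709745132386983/58070546474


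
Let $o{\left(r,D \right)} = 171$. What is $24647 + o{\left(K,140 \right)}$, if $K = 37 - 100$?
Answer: $24818$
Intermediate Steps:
$K = -63$
$24647 + o{\left(K,140 \right)} = 24647 + 171 = 24818$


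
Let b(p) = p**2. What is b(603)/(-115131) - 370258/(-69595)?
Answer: 5774268481/2670847315 ≈ 2.1620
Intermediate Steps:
b(603)/(-115131) - 370258/(-69595) = 603**2/(-115131) - 370258/(-69595) = 363609*(-1/115131) - 370258*(-1/69595) = -121203/38377 + 370258/69595 = 5774268481/2670847315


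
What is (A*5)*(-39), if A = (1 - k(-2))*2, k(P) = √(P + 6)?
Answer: 390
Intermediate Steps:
k(P) = √(6 + P)
A = -2 (A = (1 - √(6 - 2))*2 = (1 - √4)*2 = (1 - 1*2)*2 = (1 - 2)*2 = -1*2 = -2)
(A*5)*(-39) = -2*5*(-39) = -10*(-39) = 390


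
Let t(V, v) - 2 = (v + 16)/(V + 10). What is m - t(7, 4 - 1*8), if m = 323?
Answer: 5445/17 ≈ 320.29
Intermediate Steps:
t(V, v) = 2 + (16 + v)/(10 + V) (t(V, v) = 2 + (v + 16)/(V + 10) = 2 + (16 + v)/(10 + V))
m - t(7, 4 - 1*8) = 323 - (36 + (4 - 1*8) + 2*7)/(10 + 7) = 323 - (36 + (4 - 8) + 14)/17 = 323 - (36 - 4 + 14)/17 = 323 - 46/17 = 5445/17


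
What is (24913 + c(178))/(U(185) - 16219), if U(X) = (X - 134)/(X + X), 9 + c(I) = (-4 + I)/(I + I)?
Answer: -820104815/534087131 ≈ -1.5355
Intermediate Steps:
c(I) = -9 + (-4 + I)/(2*I) (c(I) = -9 + (-4 + I)/(I + I) = -9 + (-4 + I)/((2*I)) = -9 + (-4 + I)*(1/(2*I)) = -9 + (-4 + I)/(2*I))
U(X) = (-134 + X)/(2*X) (U(X) = (-134 + X)/((2*X)) = (-134 + X)*(1/(2*X)) = (-134 + X)/(2*X))
(24913 + c(178))/(U(185) - 16219) = (24913 + (-17/2 - 2/178))/((1/2)*(-134 + 185)/185 - 16219) = (24913 + (-17/2 - 2*1/178))/((1/2)*(1/185)*51 - 16219) = (24913 + (-17/2 - 1/89))/(51/370 - 16219) = (24913 - 1515/178)/(-6000979/370) = (4432999/178)*(-370/6000979) = -820104815/534087131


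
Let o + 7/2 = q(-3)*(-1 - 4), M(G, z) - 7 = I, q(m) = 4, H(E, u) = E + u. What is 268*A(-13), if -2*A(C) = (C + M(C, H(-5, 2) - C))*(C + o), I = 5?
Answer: -4891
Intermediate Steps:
M(G, z) = 12 (M(G, z) = 7 + 5 = 12)
o = -47/2 (o = -7/2 + 4*(-1 - 4) = -7/2 + 4*(-5) = -7/2 - 20 = -47/2 ≈ -23.500)
A(C) = -(12 + C)*(-47/2 + C)/2 (A(C) = -(C + 12)*(C - 47/2)/2 = -(12 + C)*(-47/2 + C)/2)
268*A(-13) = 268*(141 - ½*(-13)² + (23/4)*(-13)) = 268*(141 - ½*169 - 299/4) = 268*(141 - 169/2 - 299/4) = 268*(-73/4) = -4891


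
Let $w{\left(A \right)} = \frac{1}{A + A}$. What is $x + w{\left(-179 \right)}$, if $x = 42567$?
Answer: $\frac{15238985}{358} \approx 42567.0$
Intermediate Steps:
$w{\left(A \right)} = \frac{1}{2 A}$
$x + w{\left(-179 \right)} = 42567 + \frac{1}{2 \left(-179\right)} = 42567 + \frac{1}{2} \left(- \frac{1}{179}\right) = 42567 - \frac{1}{358} = \frac{15238985}{358}$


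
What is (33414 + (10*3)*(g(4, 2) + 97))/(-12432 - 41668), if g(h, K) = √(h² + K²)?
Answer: -9081/13525 - 3*√5/2705 ≈ -0.67390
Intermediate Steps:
g(h, K) = √(K² + h²)
(33414 + (10*3)*(g(4, 2) + 97))/(-12432 - 41668) = (33414 + (10*3)*(√(2² + 4²) + 97))/(-12432 - 41668) = (33414 + 30*(√(4 + 16) + 97))/(-54100) = (33414 + 30*(√20 + 97))*(-1/54100) = (33414 + 30*(2*√5 + 97))*(-1/54100) = (33414 + 30*(97 + 2*√5))*(-1/54100) = (33414 + (2910 + 60*√5))*(-1/54100) = (36324 + 60*√5)*(-1/54100) = -9081/13525 - 3*√5/2705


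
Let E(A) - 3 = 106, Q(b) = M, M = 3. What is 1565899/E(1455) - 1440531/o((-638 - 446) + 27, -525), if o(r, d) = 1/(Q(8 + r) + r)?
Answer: 165498410365/109 ≈ 1.5183e+9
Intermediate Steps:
Q(b) = 3
E(A) = 109 (E(A) = 3 + 106 = 109)
o(r, d) = 1/(3 + r)
1565899/E(1455) - 1440531/o((-638 - 446) + 27, -525) = 1565899/109 - (43215930 + 1440531*(-638 - 446)) = 1565899*(1/109) - 1440531/(1/(3 + (-1084 + 27))) = 1565899/109 - 1440531/(1/(3 - 1057)) = 1565899/109 - 1440531/(1/(-1054)) = 1565899/109 - 1440531/(-1/1054) = 1565899/109 - 1440531*(-1054) = 1565899/109 + 1518319674 = 165498410365/109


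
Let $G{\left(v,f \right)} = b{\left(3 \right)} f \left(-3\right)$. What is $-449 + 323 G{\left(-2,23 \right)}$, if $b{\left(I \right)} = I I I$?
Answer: $-602198$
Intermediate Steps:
$b{\left(I \right)} = I^{3}$ ($b{\left(I \right)} = I^{2} I = I^{3}$)
$G{\left(v,f \right)} = - 81 f$ ($G{\left(v,f \right)} = 3^{3} f \left(-3\right) = 27 f \left(-3\right) = - 81 f$)
$-449 + 323 G{\left(-2,23 \right)} = -449 + 323 \left(\left(-81\right) 23\right) = -449 + 323 \left(-1863\right) = -449 - 601749 = -602198$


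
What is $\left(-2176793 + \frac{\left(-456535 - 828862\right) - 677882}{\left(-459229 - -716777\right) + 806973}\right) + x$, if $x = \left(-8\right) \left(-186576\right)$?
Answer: $- \frac{728331263664}{1064521} \approx -6.8419 \cdot 10^{5}$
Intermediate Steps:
$x = 1492608$
$\left(-2176793 + \frac{\left(-456535 - 828862\right) - 677882}{\left(-459229 - -716777\right) + 806973}\right) + x = \left(-2176793 + \frac{\left(-456535 - 828862\right) - 677882}{\left(-459229 - -716777\right) + 806973}\right) + 1492608 = \left(-2176793 + \frac{\left(-456535 - 828862\right) - 677882}{\left(-459229 + 716777\right) + 806973}\right) + 1492608 = \left(-2176793 + \frac{-1285397 - 677882}{257548 + 806973}\right) + 1492608 = \left(-2176793 - \frac{1963279}{1064521}\right) + 1492608 = - \frac{2317243824432}{1064521} + 1492608 = - \frac{728331263664}{1064521}$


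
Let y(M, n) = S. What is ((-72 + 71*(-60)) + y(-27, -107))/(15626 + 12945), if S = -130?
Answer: -4462/28571 ≈ -0.15617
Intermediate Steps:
y(M, n) = -130
((-72 + 71*(-60)) + y(-27, -107))/(15626 + 12945) = ((-72 + 71*(-60)) - 130)/(15626 + 12945) = ((-72 - 4260) - 130)/28571 = (-4332 - 130)*(1/28571) = -4462*1/28571 = -4462/28571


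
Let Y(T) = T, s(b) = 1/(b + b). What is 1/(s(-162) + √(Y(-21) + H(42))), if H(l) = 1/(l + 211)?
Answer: -81972/557632765 - 839808*I*√20999/557632765 ≈ -0.000147 - 0.21824*I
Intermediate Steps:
s(b) = 1/(2*b)
H(l) = 1/(211 + l)
1/(s(-162) + √(Y(-21) + H(42))) = 1/((½)/(-162) + √(-21 + 1/(211 + 42))) = 1/((½)*(-1/162) + √(-21 + 1/253)) = 1/(-1/324 + √(-21 + 1/253)) = 1/(-1/324 + √(-5312/253)) = 1/(-1/324 + 8*I*√20999/253)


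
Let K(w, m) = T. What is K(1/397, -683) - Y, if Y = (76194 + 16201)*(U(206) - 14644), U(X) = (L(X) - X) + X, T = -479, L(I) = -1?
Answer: 1353124296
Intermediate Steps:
K(w, m) = -479
U(X) = -1 (U(X) = (-1 - X) + X = -1)
Y = -1353124775 (Y = (76194 + 16201)*(-1 - 14644) = 92395*(-14645) = -1353124775)
K(1/397, -683) - Y = -479 - 1*(-1353124775) = -479 + 1353124775 = 1353124296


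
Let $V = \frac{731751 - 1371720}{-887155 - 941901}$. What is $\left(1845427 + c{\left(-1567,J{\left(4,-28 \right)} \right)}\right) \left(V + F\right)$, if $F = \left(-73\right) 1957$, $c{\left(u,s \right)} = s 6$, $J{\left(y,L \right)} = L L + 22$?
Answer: $- \frac{483473961040941961}{1829056} \approx -2.6433 \cdot 10^{11}$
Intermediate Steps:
$J{\left(y,L \right)} = 22 + L^{2}$ ($J{\left(y,L \right)} = L^{2} + 22 = 22 + L^{2}$)
$c{\left(u,s \right)} = 6 s$
$V = \frac{639969}{1829056}$ ($V = - \frac{639969}{-1829056} = \left(-639969\right) \left(- \frac{1}{1829056}\right) = \frac{639969}{1829056} \approx 0.34989$)
$F = -142861$
$\left(1845427 + c{\left(-1567,J{\left(4,-28 \right)} \right)}\right) \left(V + F\right) = \left(1845427 + 6 \left(22 + \left(-28\right)^{2}\right)\right) \left(\frac{639969}{1829056} - 142861\right) = \left(1845427 + 6 \left(22 + 784\right)\right) \left(- \frac{261300129247}{1829056}\right) = \left(1845427 + 6 \cdot 806\right) \left(- \frac{261300129247}{1829056}\right) = \left(1845427 + 4836\right) \left(- \frac{261300129247}{1829056}\right) = 1850263 \left(- \frac{261300129247}{1829056}\right) = - \frac{483473961040941961}{1829056}$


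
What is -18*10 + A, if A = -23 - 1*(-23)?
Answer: -180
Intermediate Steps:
A = 0 (A = -23 + 23 = 0)
-18*10 + A = -18*10 + 0 = -9*20 + 0 = -180 + 0 = -180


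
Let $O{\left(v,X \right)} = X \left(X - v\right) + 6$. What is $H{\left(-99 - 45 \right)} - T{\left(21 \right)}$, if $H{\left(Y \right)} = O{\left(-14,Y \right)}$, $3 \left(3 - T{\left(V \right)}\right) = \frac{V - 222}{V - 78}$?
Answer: $\frac{1067278}{57} \approx 18724.0$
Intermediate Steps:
$T{\left(V \right)} = 3 - \frac{-222 + V}{3 \left(-78 + V\right)}$ ($T{\left(V \right)} = 3 - \frac{\left(V - 222\right) \frac{1}{V - 78}}{3} = 3 - \frac{\left(-222 + V\right) \frac{1}{-78 + V}}{3} = 3 - \frac{\frac{1}{-78 + V} \left(-222 + V\right)}{3} = 3 - \frac{-222 + V}{3 \left(-78 + V\right)}$)
$O{\left(v,X \right)} = 6 + X \left(X - v\right)$
$H{\left(Y \right)} = 6 + Y^{2} + 14 Y$ ($H{\left(Y \right)} = 6 + Y^{2} - Y \left(-14\right) = 6 + Y^{2} + 14 Y$)
$H{\left(-99 - 45 \right)} - T{\left(21 \right)} = \left(6 + \left(-99 - 45\right)^{2} + 14 \left(-99 - 45\right)\right) - \frac{8 \left(-60 + 21\right)}{3 \left(-78 + 21\right)} = \left(6 + \left(-144\right)^{2} + 14 \left(-144\right)\right) - \frac{8}{3} \frac{1}{-57} \left(-39\right) = \left(6 + 20736 - 2016\right) - \frac{8}{3} \left(- \frac{1}{57}\right) \left(-39\right) = 18726 - \frac{104}{57} = \frac{1067278}{57}$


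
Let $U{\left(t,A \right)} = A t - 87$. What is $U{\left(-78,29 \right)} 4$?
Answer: $-9396$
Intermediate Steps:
$U{\left(t,A \right)} = -87 + A t$
$U{\left(-78,29 \right)} 4 = \left(-87 + 29 \left(-78\right)\right) 4 = \left(-87 - 2262\right) 4 = \left(-2349\right) 4 = -9396$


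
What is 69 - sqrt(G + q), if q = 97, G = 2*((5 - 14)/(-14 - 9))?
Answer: 69 - sqrt(51727)/23 ≈ 59.112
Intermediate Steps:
G = 18/23 (G = 2*(-9/(-23)) = 2*(-9*(-1/23)) = 2*(9/23) = 18/23 ≈ 0.78261)
69 - sqrt(G + q) = 69 - sqrt(18/23 + 97) = 69 - sqrt(2249/23) = 69 - sqrt(51727)/23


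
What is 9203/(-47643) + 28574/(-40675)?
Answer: -1735683107/1937879025 ≈ -0.89566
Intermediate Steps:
9203/(-47643) + 28574/(-40675) = 9203*(-1/47643) + 28574*(-1/40675) = -9203/47643 - 28574/40675 = -1735683107/1937879025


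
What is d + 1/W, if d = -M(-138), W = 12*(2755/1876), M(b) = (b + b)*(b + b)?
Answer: -629594171/8265 ≈ -76176.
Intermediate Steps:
M(b) = 4*b² (M(b) = (2*b)*(2*b) = 4*b²)
W = 8265/469 (W = 12*(2755*(1/1876)) = 12*(2755/1876) = 8265/469 ≈ 17.623)
d = -76176 (d = -4*(-138)² = -4*19044 = -1*76176 = -76176)
d + 1/W = -76176 + 1/(8265/469) = -76176 + 469/8265 = -629594171/8265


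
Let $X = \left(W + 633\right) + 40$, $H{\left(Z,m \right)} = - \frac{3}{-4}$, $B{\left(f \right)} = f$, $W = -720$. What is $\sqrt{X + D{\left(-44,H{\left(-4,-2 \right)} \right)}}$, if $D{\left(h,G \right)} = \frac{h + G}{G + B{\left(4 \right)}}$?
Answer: $\frac{i \sqrt{20254}}{19} \approx 7.4903 i$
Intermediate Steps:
$H{\left(Z,m \right)} = \frac{3}{4}$ ($H{\left(Z,m \right)} = \left(-3\right) \left(- \frac{1}{4}\right) = \frac{3}{4}$)
$X = -47$ ($X = \left(-720 + 633\right) + 40 = -87 + 40 = -47$)
$D{\left(h,G \right)} = \frac{G + h}{4 + G}$ ($D{\left(h,G \right)} = \frac{h + G}{G + 4} = \frac{G + h}{4 + G}$)
$\sqrt{X + D{\left(-44,H{\left(-4,-2 \right)} \right)}} = \sqrt{-47 + \frac{\frac{3}{4} - 44}{4 + \frac{3}{4}}} = \sqrt{-47 + \frac{1}{\frac{19}{4}} \left(- \frac{173}{4}\right)} = \sqrt{-47 + \frac{4}{19} \left(- \frac{173}{4}\right)} = \sqrt{-47 - \frac{173}{19}} = \sqrt{- \frac{1066}{19}} = \frac{i \sqrt{20254}}{19}$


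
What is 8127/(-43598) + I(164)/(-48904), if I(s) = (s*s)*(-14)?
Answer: 2002390313/266514574 ≈ 7.5132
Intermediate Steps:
I(s) = -14*s² (I(s) = s²*(-14) = -14*s²)
8127/(-43598) + I(164)/(-48904) = 8127/(-43598) - 14*164²/(-48904) = 8127*(-1/43598) - 14*26896*(-1/48904) = -8127/43598 - 376544*(-1/48904) = -8127/43598 + 47068/6113 = 2002390313/266514574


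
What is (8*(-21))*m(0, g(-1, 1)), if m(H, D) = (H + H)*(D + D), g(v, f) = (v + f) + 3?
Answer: 0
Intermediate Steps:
g(v, f) = 3 + f + v (g(v, f) = (f + v) + 3 = 3 + f + v)
m(H, D) = 4*D*H (m(H, D) = (2*H)*(2*D) = 4*D*H)
(8*(-21))*m(0, g(-1, 1)) = (8*(-21))*(4*(3 + 1 - 1)*0) = -672*3*0 = -168*0 = 0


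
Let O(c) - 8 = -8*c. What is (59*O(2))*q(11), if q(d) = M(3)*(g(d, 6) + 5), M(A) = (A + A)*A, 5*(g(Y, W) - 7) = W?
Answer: -560736/5 ≈ -1.1215e+5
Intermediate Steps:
g(Y, W) = 7 + W/5
M(A) = 2*A**2 (M(A) = (2*A)*A = 2*A**2)
O(c) = 8 - 8*c
q(d) = 1188/5 (q(d) = (2*3**2)*((7 + (1/5)*6) + 5) = (2*9)*((7 + 6/5) + 5) = 18*(41/5 + 5) = 18*(66/5) = 1188/5)
(59*O(2))*q(11) = (59*(8 - 8*2))*(1188/5) = (59*(8 - 16))*(1188/5) = (59*(-8))*(1188/5) = -472*1188/5 = -560736/5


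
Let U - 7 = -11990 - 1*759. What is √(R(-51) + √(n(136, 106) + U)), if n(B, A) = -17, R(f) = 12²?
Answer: √(144 + I*√12759) ≈ 12.787 + 4.4168*I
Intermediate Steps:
R(f) = 144
U = -12742 (U = 7 + (-11990 - 1*759) = 7 + (-11990 - 759) = 7 - 12749 = -12742)
√(R(-51) + √(n(136, 106) + U)) = √(144 + √(-17 - 12742)) = √(144 + √(-12759)) = √(144 + I*√12759)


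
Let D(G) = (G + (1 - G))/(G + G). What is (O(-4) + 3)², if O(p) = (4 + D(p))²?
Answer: 1329409/4096 ≈ 324.56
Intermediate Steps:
D(G) = 1/(2*G)
O(p) = (4 + 1/(2*p))²
(O(-4) + 3)² = ((¼)*(1 + 8*(-4))²/(-4)² + 3)² = ((¼)*(1/16)*(1 - 32)² + 3)² = ((¼)*(1/16)*(-31)² + 3)² = ((¼)*(1/16)*961 + 3)² = (961/64 + 3)² = (1153/64)² = 1329409/4096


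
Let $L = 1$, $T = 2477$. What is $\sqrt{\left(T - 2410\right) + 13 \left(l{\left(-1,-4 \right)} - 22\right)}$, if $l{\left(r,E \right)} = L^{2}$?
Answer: $i \sqrt{206} \approx 14.353 i$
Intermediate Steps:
$l{\left(r,E \right)} = 1$ ($l{\left(r,E \right)} = 1^{2} = 1$)
$\sqrt{\left(T - 2410\right) + 13 \left(l{\left(-1,-4 \right)} - 22\right)} = \sqrt{\left(2477 - 2410\right) + 13 \left(1 - 22\right)} = \sqrt{\left(2477 - 2410\right) + 13 \left(-21\right)} = \sqrt{67 - 273} = \sqrt{-206} = i \sqrt{206}$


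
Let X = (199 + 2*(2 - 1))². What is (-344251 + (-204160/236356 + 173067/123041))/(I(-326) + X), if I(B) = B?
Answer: -357546867956368/41622866240525 ≈ -8.5901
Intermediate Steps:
X = 40401 (X = (199 + 2*1)² = (199 + 2)² = 201² = 40401)
(-344251 + (-204160/236356 + 173067/123041))/(I(-326) + X) = (-344251 + (-204160/236356 + 173067/123041))/(-326 + 40401) = (-344251 + (-204160*1/236356 + 173067*(1/123041)))/40075 = (-344251 + (-51040/59089 + 173067/123041))*(1/40075) = (-344251 + 3946343323/7270369649)*(1/40075) = -2502828075694576/7270369649*1/40075 = -357546867956368/41622866240525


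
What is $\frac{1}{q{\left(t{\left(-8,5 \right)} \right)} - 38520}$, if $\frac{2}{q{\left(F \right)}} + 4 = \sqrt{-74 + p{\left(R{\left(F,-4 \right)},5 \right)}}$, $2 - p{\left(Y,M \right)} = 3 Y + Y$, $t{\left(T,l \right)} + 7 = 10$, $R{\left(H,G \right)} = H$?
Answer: $- \frac{963002}{37094914081} + \frac{i \sqrt{21}}{37094914081} \approx -2.5961 \cdot 10^{-5} + 1.2354 \cdot 10^{-10} i$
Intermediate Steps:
$t{\left(T,l \right)} = 3$ ($t{\left(T,l \right)} = -7 + 10 = 3$)
$p{\left(Y,M \right)} = 2 - 4 Y$ ($p{\left(Y,M \right)} = 2 - \left(3 Y + Y\right) = 2 - 4 Y$)
$q{\left(F \right)} = \frac{2}{-4 + \sqrt{-72 - 4 F}}$ ($q{\left(F \right)} = \frac{2}{-4 + \sqrt{-74 - \left(-2 + 4 F\right)}} = \frac{2}{-4 + \sqrt{-72 - 4 F}}$)
$\frac{1}{q{\left(t{\left(-8,5 \right)} \right)} - 38520} = \frac{1}{\frac{1}{-2 + \sqrt{-18 - 3}} - 38520} = \frac{1}{\frac{1}{-2 + \sqrt{-21}} - 38520} = \frac{1}{\frac{1}{-2 + i \sqrt{21}} - 38520} = \frac{1}{-38520 + \frac{1}{-2 + i \sqrt{21}}}$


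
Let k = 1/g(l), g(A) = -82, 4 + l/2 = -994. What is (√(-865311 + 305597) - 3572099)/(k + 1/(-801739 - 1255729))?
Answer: 301328654798612/1028775 - 84356188*I*√559714/1028775 ≈ 2.929e+8 - 61345.0*I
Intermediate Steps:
l = -1996 (l = -8 + 2*(-994) = -8 - 1988 = -1996)
k = -1/82 (k = 1/(-82) = -1/82 ≈ -0.012195)
(√(-865311 + 305597) - 3572099)/(k + 1/(-801739 - 1255729)) = (√(-865311 + 305597) - 3572099)/(-1/82 + 1/(-801739 - 1255729)) = (√(-559714) - 3572099)/(-1/82 + 1/(-2057468)) = (I*√559714 - 3572099)/(-1/82 - 1/2057468) = (-3572099 + I*√559714)/(-1028775/84356188) = (-3572099 + I*√559714)*(-84356188/1028775) = 301328654798612/1028775 - 84356188*I*√559714/1028775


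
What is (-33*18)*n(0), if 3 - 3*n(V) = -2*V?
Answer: -594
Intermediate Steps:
n(V) = 1 + 2*V/3 (n(V) = 1 - (-2)*V/3 = 1 + 2*V/3)
(-33*18)*n(0) = (-33*18)*(1 + (⅔)*0) = -594*(1 + 0) = -594*1 = -594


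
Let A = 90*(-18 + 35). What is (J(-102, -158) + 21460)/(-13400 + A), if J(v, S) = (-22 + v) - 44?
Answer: -10646/5935 ≈ -1.7938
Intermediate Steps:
J(v, S) = -66 + v
A = 1530 (A = 90*17 = 1530)
(J(-102, -158) + 21460)/(-13400 + A) = ((-66 - 102) + 21460)/(-13400 + 1530) = (-168 + 21460)/(-11870) = 21292*(-1/11870) = -10646/5935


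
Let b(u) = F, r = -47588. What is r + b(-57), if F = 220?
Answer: -47368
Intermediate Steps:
b(u) = 220
r + b(-57) = -47588 + 220 = -47368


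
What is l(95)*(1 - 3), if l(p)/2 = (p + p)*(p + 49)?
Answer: -109440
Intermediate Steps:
l(p) = 4*p*(49 + p) (l(p) = 2*((p + p)*(p + 49)) = 2*((2*p)*(49 + p)) = 2*(2*p*(49 + p)) = 4*p*(49 + p))
l(95)*(1 - 3) = (4*95*(49 + 95))*(1 - 3) = (4*95*144)*(-2) = 54720*(-2) = -109440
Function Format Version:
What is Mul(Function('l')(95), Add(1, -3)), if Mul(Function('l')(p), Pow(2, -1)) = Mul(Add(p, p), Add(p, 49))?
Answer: -109440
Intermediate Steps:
Function('l')(p) = Mul(4, p, Add(49, p)) (Function('l')(p) = Mul(2, Mul(Add(p, p), Add(p, 49))) = Mul(2, Mul(Mul(2, p), Add(49, p))) = Mul(2, Mul(2, p, Add(49, p))) = Mul(4, p, Add(49, p)))
Mul(Function('l')(95), Add(1, -3)) = Mul(Mul(4, 95, Add(49, 95)), Add(1, -3)) = Mul(Mul(4, 95, 144), -2) = Mul(54720, -2) = -109440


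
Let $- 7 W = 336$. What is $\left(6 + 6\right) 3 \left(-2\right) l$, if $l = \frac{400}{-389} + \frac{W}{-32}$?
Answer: $- \frac{13212}{389} \approx -33.964$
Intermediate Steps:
$W = -48$ ($W = \left(- \frac{1}{7}\right) 336 = -48$)
$l = \frac{367}{778}$ ($l = \frac{400}{-389} - \frac{48}{-32} = 400 \left(- \frac{1}{389}\right) - - \frac{3}{2} = - \frac{400}{389} + \frac{3}{2} = \frac{367}{778} \approx 0.47172$)
$\left(6 + 6\right) 3 \left(-2\right) l = \left(6 + 6\right) 3 \left(-2\right) \frac{367}{778} = 12 \left(-6\right) \frac{367}{778} = \left(-72\right) \frac{367}{778} = - \frac{13212}{389}$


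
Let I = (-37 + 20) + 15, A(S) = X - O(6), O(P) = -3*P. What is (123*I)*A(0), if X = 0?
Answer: -4428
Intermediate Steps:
A(S) = 18 (A(S) = 0 - (-3)*6 = 0 - 1*(-18) = 0 + 18 = 18)
I = -2 (I = -17 + 15 = -2)
(123*I)*A(0) = (123*(-2))*18 = -246*18 = -4428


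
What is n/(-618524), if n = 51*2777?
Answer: -141627/618524 ≈ -0.22898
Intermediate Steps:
n = 141627
n/(-618524) = 141627/(-618524) = 141627*(-1/618524) = -141627/618524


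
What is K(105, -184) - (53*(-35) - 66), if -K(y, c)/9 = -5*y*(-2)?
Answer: -7529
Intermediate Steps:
K(y, c) = -90*y (K(y, c) = -9*(-5*y)*(-2) = -90*y)
K(105, -184) - (53*(-35) - 66) = -90*105 - (53*(-35) - 66) = -9450 - (-1855 - 66) = -9450 - 1*(-1921) = -9450 + 1921 = -7529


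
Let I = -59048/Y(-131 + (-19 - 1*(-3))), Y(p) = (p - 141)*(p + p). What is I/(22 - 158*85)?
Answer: 7381/141910272 ≈ 5.2012e-5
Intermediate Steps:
Y(p) = 2*p*(-141 + p) (Y(p) = (-141 + p)*(2*p) = 2*p*(-141 + p))
I = -7381/10584 (I = -59048*1/(2*(-141 + (-131 + (-19 - 1*(-3))))*(-131 + (-19 - 1*(-3)))) = -59048*1/(2*(-141 + (-131 + (-19 + 3)))*(-131 + (-19 + 3))) = -59048*1/(2*(-141 + (-131 - 16))*(-131 - 16)) = -59048*(-1/(294*(-141 - 147))) = -59048/(2*(-147)*(-288)) = -59048/84672 = -59048*1/84672 = -7381/10584 ≈ -0.69737)
I/(22 - 158*85) = -7381/(10584*(22 - 158*85)) = -7381/(10584*(22 - 13430)) = -7381/10584/(-13408) = -7381/10584*(-1/13408) = 7381/141910272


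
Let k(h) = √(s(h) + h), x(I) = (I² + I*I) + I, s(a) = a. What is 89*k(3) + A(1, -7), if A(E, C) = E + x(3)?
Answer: 22 + 89*√6 ≈ 240.00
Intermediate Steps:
x(I) = I + 2*I² (x(I) = (I² + I²) + I = 2*I² + I = I + 2*I²)
k(h) = √2*√h (k(h) = √(h + h) = √(2*h) = √2*√h)
A(E, C) = 21 + E (A(E, C) = E + 3*(1 + 2*3) = E + 3*(1 + 6) = E + 3*7 = E + 21 = 21 + E)
89*k(3) + A(1, -7) = 89*(√2*√3) + (21 + 1) = 89*√6 + 22 = 22 + 89*√6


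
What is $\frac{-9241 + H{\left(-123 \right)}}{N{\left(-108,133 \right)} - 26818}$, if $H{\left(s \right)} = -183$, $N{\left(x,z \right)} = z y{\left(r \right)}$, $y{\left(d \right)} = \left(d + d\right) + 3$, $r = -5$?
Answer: $\frac{9424}{27749} \approx 0.33962$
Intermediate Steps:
$y{\left(d \right)} = 3 + 2 d$ ($y{\left(d \right)} = 2 d + 3 = 3 + 2 d$)
$N{\left(x,z \right)} = - 7 z$ ($N{\left(x,z \right)} = z \left(3 + 2 \left(-5\right)\right) = z \left(3 - 10\right) = z \left(-7\right) = - 7 z$)
$\frac{-9241 + H{\left(-123 \right)}}{N{\left(-108,133 \right)} - 26818} = \frac{-9241 - 183}{\left(-7\right) 133 - 26818} = - \frac{9424}{-931 - 26818} = - \frac{9424}{-27749} = \left(-9424\right) \left(- \frac{1}{27749}\right) = \frac{9424}{27749}$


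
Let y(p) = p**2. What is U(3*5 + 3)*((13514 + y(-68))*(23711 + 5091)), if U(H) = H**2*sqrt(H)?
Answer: 507783177072*sqrt(2) ≈ 7.1811e+11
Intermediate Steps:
U(H) = H**(5/2)
U(3*5 + 3)*((13514 + y(-68))*(23711 + 5091)) = (3*5 + 3)**(5/2)*((13514 + (-68)**2)*(23711 + 5091)) = (15 + 3)**(5/2)*((13514 + 4624)*28802) = 18**(5/2)*(18138*28802) = (972*sqrt(2))*522410676 = 507783177072*sqrt(2)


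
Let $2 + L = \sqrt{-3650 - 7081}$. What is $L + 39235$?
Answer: $39233 + 7 i \sqrt{219} \approx 39233.0 + 103.59 i$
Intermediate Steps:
$L = -2 + 7 i \sqrt{219}$ ($L = -2 + \sqrt{-3650 - 7081} = -2 + \sqrt{-10731} = -2 + 7 i \sqrt{219} \approx -2.0 + 103.59 i$)
$L + 39235 = \left(-2 + 7 i \sqrt{219}\right) + 39235 = 39233 + 7 i \sqrt{219}$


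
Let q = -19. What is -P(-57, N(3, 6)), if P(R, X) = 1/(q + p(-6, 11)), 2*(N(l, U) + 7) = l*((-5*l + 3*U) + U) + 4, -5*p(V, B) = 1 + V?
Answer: 1/18 ≈ 0.055556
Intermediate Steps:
p(V, B) = -1/5 - V/5 (p(V, B) = -(1 + V)/5 = -1/5 - V/5)
N(l, U) = -5 + l*(-5*l + 4*U)/2 (N(l, U) = -7 + (l*((-5*l + 3*U) + U) + 4)/2 = -7 + (l*(-5*l + 4*U) + 4)/2 = -7 + (4 + l*(-5*l + 4*U))/2 = -7 + (2 + l*(-5*l + 4*U)/2) = -5 + l*(-5*l + 4*U)/2)
P(R, X) = -1/18 (P(R, X) = 1/(-19 + (-1/5 - 1/5*(-6))) = 1/(-19 + (-1/5 + 6/5)) = 1/(-19 + 1) = 1/(-18) = -1/18)
-P(-57, N(3, 6)) = -1*(-1/18) = 1/18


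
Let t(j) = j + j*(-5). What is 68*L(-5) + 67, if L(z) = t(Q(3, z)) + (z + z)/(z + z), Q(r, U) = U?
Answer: 1495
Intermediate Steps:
t(j) = -4*j (t(j) = j - 5*j = -4*j)
L(z) = 1 - 4*z (L(z) = -4*z + (z + z)/(z + z) = -4*z + (2*z)/((2*z)) = -4*z + (2*z)*(1/(2*z)) = -4*z + 1 = 1 - 4*z)
68*L(-5) + 67 = 68*(1 - 4*(-5)) + 67 = 68*(1 + 20) + 67 = 68*21 + 67 = 1428 + 67 = 1495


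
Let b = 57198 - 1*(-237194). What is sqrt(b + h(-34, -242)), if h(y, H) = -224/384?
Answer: sqrt(10598091)/6 ≈ 542.58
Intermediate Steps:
h(y, H) = -7/12 (h(y, H) = -224*1/384 = -7/12)
b = 294392 (b = 57198 + 237194 = 294392)
sqrt(b + h(-34, -242)) = sqrt(294392 - 7/12) = sqrt(3532697/12) = sqrt(10598091)/6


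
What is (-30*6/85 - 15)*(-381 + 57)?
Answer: 94284/17 ≈ 5546.1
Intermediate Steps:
(-30*6/85 - 15)*(-381 + 57) = (-180*1/85 - 15)*(-324) = (-36/17 - 15)*(-324) = -291/17*(-324) = 94284/17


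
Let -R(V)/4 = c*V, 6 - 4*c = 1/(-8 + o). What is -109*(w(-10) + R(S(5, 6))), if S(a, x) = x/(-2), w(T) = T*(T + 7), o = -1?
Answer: -15805/3 ≈ -5268.3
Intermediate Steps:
w(T) = T*(7 + T)
c = 55/36 (c = 3/2 - 1/(4*(-8 - 1)) = 3/2 - 1/4/(-9) = 3/2 - 1/4*(-1/9) = 3/2 + 1/36 = 55/36 ≈ 1.5278)
S(a, x) = -x/2 (S(a, x) = x*(-1/2) = -x/2)
R(V) = -55*V/9
-109*(w(-10) + R(S(5, 6))) = -109*(-10*(7 - 10) - (-55)*6/18) = -109*(-10*(-3) - 55/9*(-3)) = -109*(30 + 55/3) = -109*145/3 = -15805/3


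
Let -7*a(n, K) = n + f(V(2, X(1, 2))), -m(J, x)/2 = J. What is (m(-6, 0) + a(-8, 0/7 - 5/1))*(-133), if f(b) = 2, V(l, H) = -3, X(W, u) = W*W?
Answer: -1710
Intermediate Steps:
X(W, u) = W²
m(J, x) = -2*J
a(n, K) = -2/7 - n/7 (a(n, K) = -(n + 2)/7 = -(2 + n)/7 = -2/7 - n/7)
(m(-6, 0) + a(-8, 0/7 - 5/1))*(-133) = (-2*(-6) + (-2/7 - ⅐*(-8)))*(-133) = (12 + (-2/7 + 8/7))*(-133) = (12 + 6/7)*(-133) = (90/7)*(-133) = -1710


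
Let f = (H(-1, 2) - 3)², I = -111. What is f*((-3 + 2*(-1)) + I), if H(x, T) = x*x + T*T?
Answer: -464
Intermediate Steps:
H(x, T) = T² + x² (H(x, T) = x² + T² = T² + x²)
f = 4 (f = ((2² + (-1)²) - 3)² = ((4 + 1) - 3)² = (5 - 3)² = 2² = 4)
f*((-3 + 2*(-1)) + I) = 4*((-3 + 2*(-1)) - 111) = 4*((-3 - 2) - 111) = 4*(-5 - 111) = 4*(-116) = -464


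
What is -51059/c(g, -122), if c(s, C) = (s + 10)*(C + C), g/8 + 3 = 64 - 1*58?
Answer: 51059/8296 ≈ 6.1547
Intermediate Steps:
g = 24 (g = -24 + 8*(64 - 1*58) = -24 + 8*(64 - 58) = -24 + 8*6 = -24 + 48 = 24)
c(s, C) = 2*C*(10 + s) (c(s, C) = (10 + s)*(2*C) = 2*C*(10 + s))
-51059/c(g, -122) = -51059*(-1/(244*(10 + 24))) = -51059/(2*(-122)*34) = -51059/(-8296) = -51059*(-1/8296) = 51059/8296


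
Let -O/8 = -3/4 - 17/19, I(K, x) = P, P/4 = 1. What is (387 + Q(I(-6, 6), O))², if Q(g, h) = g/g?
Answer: 150544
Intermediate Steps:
P = 4 (P = 4*1 = 4)
I(K, x) = 4
O = 250/19 (O = -8*(-3/4 - 17/19) = -8*(-3*¼ - 17*1/19) = -8*(-¾ - 17/19) = -8*(-125/76) = 250/19 ≈ 13.158)
Q(g, h) = 1
(387 + Q(I(-6, 6), O))² = (387 + 1)² = 388² = 150544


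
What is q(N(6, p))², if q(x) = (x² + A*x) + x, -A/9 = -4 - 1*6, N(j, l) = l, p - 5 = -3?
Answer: 34596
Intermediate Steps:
p = 2 (p = 5 - 3 = 2)
A = 90 (A = -9*(-4 - 1*6) = -9*(-4 - 6) = -9*(-10) = 90)
q(x) = x² + 91*x (q(x) = (x² + 90*x) + x = x² + 91*x)
q(N(6, p))² = (2*(91 + 2))² = (2*93)² = 186² = 34596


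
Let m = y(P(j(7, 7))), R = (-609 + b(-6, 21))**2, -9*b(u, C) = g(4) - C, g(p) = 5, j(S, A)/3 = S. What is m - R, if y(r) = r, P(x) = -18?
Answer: -29867683/81 ≈ -3.6874e+5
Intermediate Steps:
j(S, A) = 3*S
b(u, C) = -5/9 + C/9 (b(u, C) = -(5 - C)/9 = -5/9 + C/9)
R = 29866225/81 (R = (-609 + (-5/9 + (1/9)*21))**2 = (-609 + (-5/9 + 7/3))**2 = (-609 + 16/9)**2 = (-5465/9)**2 = 29866225/81 ≈ 3.6872e+5)
m = -18
m - R = -18 - 1*29866225/81 = -18 - 29866225/81 = -29867683/81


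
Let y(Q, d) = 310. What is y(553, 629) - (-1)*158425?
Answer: 158735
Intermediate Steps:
y(553, 629) - (-1)*158425 = 310 - (-1)*158425 = 310 - 1*(-158425) = 310 + 158425 = 158735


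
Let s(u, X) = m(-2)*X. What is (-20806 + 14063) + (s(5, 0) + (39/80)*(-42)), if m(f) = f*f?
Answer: -270539/40 ≈ -6763.5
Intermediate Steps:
m(f) = f**2
s(u, X) = 4*X (s(u, X) = (-2)**2*X = 4*X)
(-20806 + 14063) + (s(5, 0) + (39/80)*(-42)) = (-20806 + 14063) + (4*0 + (39/80)*(-42)) = -6743 + (0 + (39*(1/80))*(-42)) = -6743 + (0 + (39/80)*(-42)) = -6743 + (0 - 819/40) = -6743 - 819/40 = -270539/40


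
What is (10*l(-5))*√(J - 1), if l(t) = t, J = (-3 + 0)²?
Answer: -100*√2 ≈ -141.42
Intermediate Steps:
J = 9 (J = (-3)² = 9)
(10*l(-5))*√(J - 1) = (10*(-5))*√(9 - 1) = -100*√2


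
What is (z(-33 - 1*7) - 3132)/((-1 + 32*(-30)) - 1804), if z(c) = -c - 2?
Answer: 442/395 ≈ 1.1190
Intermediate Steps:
z(c) = -2 - c
(z(-33 - 1*7) - 3132)/((-1 + 32*(-30)) - 1804) = ((-2 - (-33 - 1*7)) - 3132)/((-1 + 32*(-30)) - 1804) = ((-2 - (-33 - 7)) - 3132)/((-1 - 960) - 1804) = ((-2 - 1*(-40)) - 3132)/(-961 - 1804) = ((-2 + 40) - 3132)/(-2765) = (38 - 3132)*(-1/2765) = -3094*(-1/2765) = 442/395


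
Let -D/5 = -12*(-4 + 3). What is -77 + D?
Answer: -137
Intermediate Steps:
D = -60 (D = -(-60)*(-4 + 3) = -(-60)*(-1) = -5*12 = -60)
-77 + D = -77 - 60 = -137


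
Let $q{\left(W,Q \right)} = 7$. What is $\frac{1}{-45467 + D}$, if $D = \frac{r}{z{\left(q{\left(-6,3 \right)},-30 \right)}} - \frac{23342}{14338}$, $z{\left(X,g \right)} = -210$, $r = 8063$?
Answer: $- \frac{1505490}{68510368387} \approx -2.1975 \cdot 10^{-5}$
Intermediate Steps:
$D = - \frac{60254557}{1505490}$ ($D = \frac{8063}{-210} - \frac{23342}{14338} = 8063 \left(- \frac{1}{210}\right) - \frac{11671}{7169} = - \frac{8063}{210} - \frac{11671}{7169} = - \frac{60254557}{1505490} \approx -40.023$)
$\frac{1}{-45467 + D} = \frac{1}{-45467 - \frac{60254557}{1505490}} = \frac{1}{- \frac{68510368387}{1505490}} = - \frac{1505490}{68510368387}$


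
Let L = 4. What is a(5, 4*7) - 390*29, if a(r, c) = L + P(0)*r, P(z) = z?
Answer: -11306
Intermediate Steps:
a(r, c) = 4 (a(r, c) = 4 + 0*r = 4 + 0 = 4)
a(5, 4*7) - 390*29 = 4 - 390*29 = 4 - 11310 = -11306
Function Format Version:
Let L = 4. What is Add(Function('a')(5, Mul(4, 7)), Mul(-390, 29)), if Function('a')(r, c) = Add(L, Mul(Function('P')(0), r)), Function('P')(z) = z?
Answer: -11306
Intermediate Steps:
Function('a')(r, c) = 4 (Function('a')(r, c) = Add(4, Mul(0, r)) = Add(4, 0) = 4)
Add(Function('a')(5, Mul(4, 7)), Mul(-390, 29)) = Add(4, Mul(-390, 29)) = Add(4, -11310) = -11306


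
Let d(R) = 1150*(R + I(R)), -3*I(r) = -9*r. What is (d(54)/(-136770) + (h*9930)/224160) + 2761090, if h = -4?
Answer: 23514010815011/8516212 ≈ 2.7611e+6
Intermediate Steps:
I(r) = 3*r (I(r) = -(-3)*r = 3*r)
d(R) = 4600*R (d(R) = 1150*(R + 3*R) = 1150*(4*R) = 4600*R)
(d(54)/(-136770) + (h*9930)/224160) + 2761090 = ((4600*54)/(-136770) - 4*9930/224160) + 2761090 = (248400*(-1/136770) - 39720*1/224160) + 2761090 = (-8280/4559 - 331/1868) + 2761090 = -16976069/8516212 + 2761090 = 23514010815011/8516212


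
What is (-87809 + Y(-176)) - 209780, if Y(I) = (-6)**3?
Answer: -297805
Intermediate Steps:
Y(I) = -216
(-87809 + Y(-176)) - 209780 = (-87809 - 216) - 209780 = -88025 - 209780 = -297805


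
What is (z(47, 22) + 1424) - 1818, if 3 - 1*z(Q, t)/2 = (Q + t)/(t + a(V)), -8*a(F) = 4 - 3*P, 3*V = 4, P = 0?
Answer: -16960/43 ≈ -394.42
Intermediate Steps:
V = 4/3 (V = (⅓)*4 = 4/3 ≈ 1.3333)
a(F) = -½ (a(F) = -(4 - 3*0)/8 = -(4 + 0)/8 = -⅛*4 = -½)
z(Q, t) = 6 - 2*(Q + t)/(-½ + t) (z(Q, t) = 6 - 2*(Q + t)/(t - ½) = 6 - 2*(Q + t)/(-½ + t))
(z(47, 22) + 1424) - 1818 = (2*(-3 - 2*47 + 4*22)/(-1 + 2*22) + 1424) - 1818 = (2*(-3 - 94 + 88)/(-1 + 44) + 1424) - 1818 = (2*(-9)/43 + 1424) - 1818 = (2*(1/43)*(-9) + 1424) - 1818 = (-18/43 + 1424) - 1818 = 61214/43 - 1818 = -16960/43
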